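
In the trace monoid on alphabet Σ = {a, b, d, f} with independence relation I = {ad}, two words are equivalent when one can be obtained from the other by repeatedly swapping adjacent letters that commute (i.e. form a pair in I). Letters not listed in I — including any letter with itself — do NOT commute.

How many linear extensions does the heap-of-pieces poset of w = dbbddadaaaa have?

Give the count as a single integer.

0(d) covers ∅
1(b) covers 0:d
2(b) covers 1:b
3(d) covers 2:b
4(d) covers 3:d
5(a) covers 2:b
6(d) covers 4:d
7(a) covers 5:a
8(a) covers 7:a
9(a) covers 8:a
10(a) covers 9:a
floor of heap: 0:d
completions by unplaced set U, small U first (add the entries for U minus each lowest piece of U):
  |U|=1: {6}:1  {10}:1
  |U|=2: {4,6}:1  {6,10}:2  {9,10}:1
  |U|=3: {3,4,6}:1  {4,6,10}:3  {6,9,10}:3  {8,9,10}:1
  |U|=4: {3,4,6,10}:4  {4,6,9,10}:6  {6,8,9,10}:4  {7,8,9,10}:1
  |U|=5: {3,4,6,9,10}:10  {4,6,8,9,10}:10  {5,7,8,9,10}:1  {6,7,8,9,10}:5
  |U|=6: {3,4,6,8,9,10}:20  {4,6,7,8,9,10}:15  {5,6,7,8,9,10}:6
  |U|=7: {3,4,6,7,8,9,10}:35  {4,5,6,7,8,9,10}:21
  |U|=8: {3,4,5,6,7,8,9,10}:56
  |U|=9: {2,3,4,5,6,7,8,9,10}:56
  start at 0(d): 56

56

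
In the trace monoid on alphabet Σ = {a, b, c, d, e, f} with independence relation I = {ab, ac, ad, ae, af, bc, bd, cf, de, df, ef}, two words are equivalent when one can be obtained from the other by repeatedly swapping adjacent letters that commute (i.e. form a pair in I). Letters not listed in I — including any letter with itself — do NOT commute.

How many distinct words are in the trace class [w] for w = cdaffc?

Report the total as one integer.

0(c) covers ∅
1(d) covers 0:c
2(a) covers ∅
3(f) covers ∅
4(f) covers 3:f
5(c) covers 1:d
floor of heap: 0:c, 2:a, 3:f
completions by unplaced set U, small U first (add the entries for U minus each lowest piece of U):
  |U|=1: {2}:1  {4}:1  {5}:1
  |U|=2: {1,5}:1  {2,4}:2  {2,5}:2  {3,4}:1  {4,5}:2
  |U|=3: {0,1,5}:1  {1,2,5}:3  {1,4,5}:3  {2,3,4}:3  {2,4,5}:6  {3,4,5}:3
  |U|=4: {0,1,2,5}:4  {0,1,4,5}:4  {1,2,4,5}:12  {1,3,4,5}:6  {2,3,4,5}:12
  start at 0(c): 30
  start at 2(a): 10
  start at 3(f): 20
sum over floor = 60

60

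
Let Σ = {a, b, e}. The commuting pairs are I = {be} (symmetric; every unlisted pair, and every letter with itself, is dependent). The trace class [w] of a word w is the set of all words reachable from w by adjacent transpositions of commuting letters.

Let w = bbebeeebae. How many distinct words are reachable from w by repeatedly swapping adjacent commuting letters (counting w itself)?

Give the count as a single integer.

70

#0=b has no predecessor
#1=b depends on [0:b]
#2=e has no predecessor
#3=b depends on [1:b]
#4=e depends on [2:e]
#5=e depends on [4:e]
#6=e depends on [5:e]
#7=b depends on [3:b]
#8=a depends on [6:e, 7:b]
#9=e depends on [8:a]
sources: [0:b, 2:e]
N(rest) = Σ N(rest − s) over sources s of rest; N(one piece) = 1:
  size 1 → [9]=1
  size 2 → [8,9]=1
  size 3 → [6,8,9]=1  [7,8,9]=1
  size 4 → [3,7,8,9]=1  [5,6,8,9]=1  [6,7,8,9]=2
  size 5 → [1,3,7,8,9]=1  [3,6,7,8,9]=3  [4,5,6,8,9]=1  [5,6,7,8,9]=3
  size 6 → [0,1,3,7,8,9]=1  [1,3,6,7,8,9]=4  [2,4,5,6,8,9]=1  [3,5,6,7,8,9]=6  [4,5,6,7,8,9]=4
  size 7 → [0,1,3,6,7,8,9]=5  [1,3,5,6,7,8,9]=10  [2,4,5,6,7,8,9]=5  [3,4,5,6,7,8,9]=10
  size 8 → [0,1,3,5,6,7,8,9]=15  [1,3,4,5,6,7,8,9]=20  [2,3,4,5,6,7,8,9]=15
  first=0(b) contributes 35
  first=2(e) contributes 35
|[w]| = 70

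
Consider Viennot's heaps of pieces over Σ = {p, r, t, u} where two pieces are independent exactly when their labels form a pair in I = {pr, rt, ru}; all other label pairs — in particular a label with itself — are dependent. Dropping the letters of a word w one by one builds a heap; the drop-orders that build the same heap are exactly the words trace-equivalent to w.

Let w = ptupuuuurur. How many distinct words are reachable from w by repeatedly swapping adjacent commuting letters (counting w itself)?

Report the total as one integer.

55

0(p) covers ∅
1(t) covers 0:p
2(u) covers 1:t
3(p) covers 2:u
4(u) covers 3:p
5(u) covers 4:u
6(u) covers 5:u
7(u) covers 6:u
8(r) covers ∅
9(u) covers 7:u
10(r) covers 8:r
floor of heap: 0:p, 8:r
completions by unplaced set U, small U first (add the entries for U minus each lowest piece of U):
  |U|=1: {9}:1  {10}:1
  |U|=2: {7,9}:1  {8,10}:1  {9,10}:2
  |U|=3: {6,7,9}:1  {7,9,10}:3  {8,9,10}:3
  |U|=4: {5,6,7,9}:1  {6,7,9,10}:4  {7,8,9,10}:6
  |U|=5: {4,5,6,7,9}:1  {5,6,7,9,10}:5  {6,7,8,9,10}:10
  |U|=6: {3,4,5,6,7,9}:1  {4,5,6,7,9,10}:6  {5,6,7,8,9,10}:15
  |U|=7: {2,3,4,5,6,7,9}:1  {3,4,5,6,7,9,10}:7  {4,5,6,7,8,9,10}:21
  |U|=8: {1,2,3,4,5,6,7,9}:1  {2,3,4,5,6,7,9,10}:8  {3,4,5,6,7,8,9,10}:28
  |U|=9: {0,1,2,3,4,5,6,7,9}:1  {1,2,3,4,5,6,7,9,10}:9  {2,3,4,5,6,7,8,9,10}:36
  start at 0(p): 45
  start at 8(r): 10
sum over floor = 55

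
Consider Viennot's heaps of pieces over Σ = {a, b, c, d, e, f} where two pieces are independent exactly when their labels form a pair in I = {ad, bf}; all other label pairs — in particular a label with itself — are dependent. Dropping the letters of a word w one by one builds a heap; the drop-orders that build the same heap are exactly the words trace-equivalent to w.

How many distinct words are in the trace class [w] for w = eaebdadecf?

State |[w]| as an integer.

3

#0=e has no predecessor
#1=a depends on [0:e]
#2=e depends on [1:a]
#3=b depends on [2:e]
#4=d depends on [3:b]
#5=a depends on [3:b]
#6=d depends on [4:d]
#7=e depends on [5:a, 6:d]
#8=c depends on [7:e]
#9=f depends on [8:c]
sources: [0:e]
N(rest) = Σ N(rest − s) over sources s of rest; N(one piece) = 1:
  size 1 → [9]=1
  size 2 → [8,9]=1
  size 3 → [7,8,9]=1
  size 4 → [5,7,8,9]=1  [6,7,8,9]=1
  size 5 → [4,6,7,8,9]=1  [5,6,7,8,9]=2
  size 6 → [4,5,6,7,8,9]=3
  size 7 → [3,4,5,6,7,8,9]=3
  size 8 → [2,3,4,5,6,7,8,9]=3
  first=0(e) contributes 3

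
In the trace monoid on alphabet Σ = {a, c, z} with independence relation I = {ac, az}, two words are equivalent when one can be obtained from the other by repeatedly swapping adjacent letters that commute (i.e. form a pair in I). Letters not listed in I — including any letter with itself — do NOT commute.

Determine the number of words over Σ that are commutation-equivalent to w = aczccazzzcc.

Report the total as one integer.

#0=a has no predecessor
#1=c has no predecessor
#2=z depends on [1:c]
#3=c depends on [2:z]
#4=c depends on [3:c]
#5=a depends on [0:a]
#6=z depends on [4:c]
#7=z depends on [6:z]
#8=z depends on [7:z]
#9=c depends on [8:z]
#10=c depends on [9:c]
sources: [0:a, 1:c]
N(rest) = Σ N(rest − s) over sources s of rest; N(one piece) = 1:
  size 1 → [5]=1  [10]=1
  size 2 → [0,5]=1  [5,10]=2  [9,10]=1
  size 3 → [0,5,10]=3  [5,9,10]=3  [8,9,10]=1
  size 4 → [0,5,9,10]=6  [5,8,9,10]=4  [7,8,9,10]=1
  size 5 → [0,5,8,9,10]=10  [5,7,8,9,10]=5  [6,7,8,9,10]=1
  size 6 → [0,5,7,8,9,10]=15  [4,6,7,8,9,10]=1  [5,6,7,8,9,10]=6
  size 7 → [0,5,6,7,8,9,10]=21  [3,4,6,7,8,9,10]=1  [4,5,6,7,8,9,10]=7
  size 8 → [0,4,5,6,7,8,9,10]=28  [2,3,4,6,7,8,9,10]=1  [3,4,5,6,7,8,9,10]=8
  size 9 → [0,3,4,5,6,7,8,9,10]=36  [1,2,3,4,6,7,8,9,10]=1  [2,3,4,5,6,7,8,9,10]=9
  first=0(a) contributes 10
  first=1(c) contributes 45
|[w]| = 55

55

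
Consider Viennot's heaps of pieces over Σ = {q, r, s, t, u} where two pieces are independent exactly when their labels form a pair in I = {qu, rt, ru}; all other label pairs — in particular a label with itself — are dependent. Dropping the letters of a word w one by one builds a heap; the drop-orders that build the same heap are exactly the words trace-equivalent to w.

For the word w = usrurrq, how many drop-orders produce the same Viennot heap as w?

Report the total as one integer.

#0=u has no predecessor
#1=s depends on [0:u]
#2=r depends on [1:s]
#3=u depends on [1:s]
#4=r depends on [2:r]
#5=r depends on [4:r]
#6=q depends on [5:r]
sources: [0:u]
N(rest) = Σ N(rest − s) over sources s of rest; N(one piece) = 1:
  size 1 → [3]=1  [6]=1
  size 2 → [3,6]=2  [5,6]=1
  size 3 → [3,5,6]=3  [4,5,6]=1
  size 4 → [2,4,5,6]=1  [3,4,5,6]=4
  size 5 → [2,3,4,5,6]=5
  first=0(u) contributes 5

5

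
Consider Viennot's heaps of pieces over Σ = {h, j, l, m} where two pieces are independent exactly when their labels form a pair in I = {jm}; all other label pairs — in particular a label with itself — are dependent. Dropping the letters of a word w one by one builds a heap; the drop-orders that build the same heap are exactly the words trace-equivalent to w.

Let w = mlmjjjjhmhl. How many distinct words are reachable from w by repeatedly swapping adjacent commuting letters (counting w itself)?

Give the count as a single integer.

5

#0=m has no predecessor
#1=l depends on [0:m]
#2=m depends on [1:l]
#3=j depends on [1:l]
#4=j depends on [3:j]
#5=j depends on [4:j]
#6=j depends on [5:j]
#7=h depends on [2:m, 6:j]
#8=m depends on [7:h]
#9=h depends on [8:m]
#10=l depends on [9:h]
sources: [0:m]
N(rest) = Σ N(rest − s) over sources s of rest; N(one piece) = 1:
  size 1 → [10]=1
  size 2 → [9,10]=1
  size 3 → [8,9,10]=1
  size 4 → [7,8,9,10]=1
  size 5 → [2,7,8,9,10]=1  [6,7,8,9,10]=1
  size 6 → [2,6,7,8,9,10]=2  [5,6,7,8,9,10]=1
  size 7 → [2,5,6,7,8,9,10]=3  [4,5,6,7,8,9,10]=1
  size 8 → [2,4,5,6,7,8,9,10]=4  [3,4,5,6,7,8,9,10]=1
  size 9 → [2,3,4,5,6,7,8,9,10]=5
  first=0(m) contributes 5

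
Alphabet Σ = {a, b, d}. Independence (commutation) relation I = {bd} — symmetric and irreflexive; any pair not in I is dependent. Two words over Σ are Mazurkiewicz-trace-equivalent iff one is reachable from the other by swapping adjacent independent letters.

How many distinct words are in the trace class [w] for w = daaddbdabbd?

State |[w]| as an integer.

drop 0:d onto floor
drop 1:a onto {0:d}
drop 2:a onto {1:a}
drop 3:d onto {2:a}
drop 4:d onto {3:d}
drop 5:b onto {2:a}
drop 6:d onto {4:d}
drop 7:a onto {5:b, 6:d}
drop 8:b onto {7:a}
drop 9:b onto {8:b}
drop 10:d onto {7:a}
ground layer = {0:d}
drop-orders for the pieces not yet dropped (sum over which currently-grounded one goes next):
  1 to go: {9} 1  {10} 1
  2 to go: {8,9} 1  {9,10} 2
  3 to go: {8,9,10} 3
  4 to go: {7,8,9,10} 3
  5 to go: {5,7,8,9,10} 3  {6,7,8,9,10} 3
  6 to go: {4,6,7,8,9,10} 3  {5,6,7,8,9,10} 6
  7 to go: {3,4,6,7,8,9,10} 3  {4,5,6,7,8,9,10} 9
  8 to go: {3,4,5,6,7,8,9,10} 12
  9 to go: {2,3,4,5,6,7,8,9,10} 12
  if 0:d drops first: 12 orders

12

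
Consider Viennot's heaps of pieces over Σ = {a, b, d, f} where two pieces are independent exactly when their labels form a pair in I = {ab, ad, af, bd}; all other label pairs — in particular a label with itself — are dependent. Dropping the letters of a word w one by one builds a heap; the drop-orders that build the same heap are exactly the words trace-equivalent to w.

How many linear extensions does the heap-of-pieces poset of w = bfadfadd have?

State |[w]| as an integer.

28

#0=b has no predecessor
#1=f depends on [0:b]
#2=a has no predecessor
#3=d depends on [1:f]
#4=f depends on [3:d]
#5=a depends on [2:a]
#6=d depends on [4:f]
#7=d depends on [6:d]
sources: [0:b, 2:a]
N(rest) = Σ N(rest − s) over sources s of rest; N(one piece) = 1:
  size 1 → [5]=1  [7]=1
  size 2 → [2,5]=1  [5,7]=2  [6,7]=1
  size 3 → [2,5,7]=3  [4,6,7]=1  [5,6,7]=3
  size 4 → [2,5,6,7]=6  [3,4,6,7]=1  [4,5,6,7]=4
  size 5 → [1,3,4,6,7]=1  [2,4,5,6,7]=10  [3,4,5,6,7]=5
  size 6 → [0,1,3,4,6,7]=1  [1,3,4,5,6,7]=6  [2,3,4,5,6,7]=15
  first=0(b) contributes 21
  first=2(a) contributes 7
|[w]| = 28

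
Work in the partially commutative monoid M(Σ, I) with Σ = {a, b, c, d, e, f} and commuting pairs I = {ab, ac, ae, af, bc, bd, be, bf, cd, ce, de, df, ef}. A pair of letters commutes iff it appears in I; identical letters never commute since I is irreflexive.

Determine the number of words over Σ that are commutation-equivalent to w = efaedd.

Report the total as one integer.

60

drop 0:e onto floor
drop 1:f onto floor
drop 2:a onto floor
drop 3:e onto {0:e}
drop 4:d onto {2:a}
drop 5:d onto {4:d}
ground layer = {0:e, 1:f, 2:a}
drop-orders for the pieces not yet dropped (sum over which currently-grounded one goes next):
  1 to go: {1} 1  {3} 1  {5} 1
  2 to go: {0,3} 1  {1,3} 2  {1,5} 2  {3,5} 2  {4,5} 1
  3 to go: {0,1,3} 3  {0,3,5} 3  {1,3,5} 6  {1,4,5} 3  {2,4,5} 1  {3,4,5} 3
  4 to go: {0,1,3,5} 12  {0,3,4,5} 6  {1,2,4,5} 4  {1,3,4,5} 12  {2,3,4,5} 4
  if 0:e drops first: 20 orders
  if 1:f drops first: 10 orders
  if 2:a drops first: 30 orders
heap linearizations: 60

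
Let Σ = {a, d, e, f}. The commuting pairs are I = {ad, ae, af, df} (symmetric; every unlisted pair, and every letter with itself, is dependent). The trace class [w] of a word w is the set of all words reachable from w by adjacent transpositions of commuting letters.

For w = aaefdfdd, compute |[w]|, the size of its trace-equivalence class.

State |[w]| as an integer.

280

piece 0:a — minimal
piece 1:a rests on {0:a}
piece 2:e — minimal
piece 3:f rests on {2:e}
piece 4:d rests on {2:e}
piece 5:f rests on {3:f}
piece 6:d rests on {4:d}
piece 7:d rests on {6:d}
minimal pieces: {0:a, 2:e}
ways to finish when only these pieces remain (= sum over removing one remaining piece with nothing left below it):
  1 left: {1}→1  {5}→1  {7}→1
  2 left: {0,1}→1  {1,5}→2  {1,7}→2  {3,5}→1  {5,7}→2  {6,7}→1
  3 left: {0,1,5}→3  {0,1,7}→3  {1,3,5}→3  {1,5,7}→6  {1,6,7}→3  {3,5,7}→3  {4,6,7}→1  {5,6,7}→3
  4 left: {0,1,3,5}→6  {0,1,5,7}→12  {0,1,6,7}→6  {1,3,5,7}→12  {1,4,6,7}→4  {1,5,6,7}→12  {3,5,6,7}→6  {4,5,6,7}→4
  5 left: {0,1,3,5,7}→30  {0,1,4,6,7}→10  {0,1,5,6,7}→30  {1,3,5,6,7}→30  {1,4,5,6,7}→20  {3,4,5,6,7}→10
  6 left: {0,1,3,5,6,7}→90  {0,1,4,5,6,7}→60  {1,3,4,5,6,7}→60  {2,3,4,5,6,7}→10
  placing 0:a first → 70 extensions
  placing 2:e first → 210 extensions
total linear extensions = 280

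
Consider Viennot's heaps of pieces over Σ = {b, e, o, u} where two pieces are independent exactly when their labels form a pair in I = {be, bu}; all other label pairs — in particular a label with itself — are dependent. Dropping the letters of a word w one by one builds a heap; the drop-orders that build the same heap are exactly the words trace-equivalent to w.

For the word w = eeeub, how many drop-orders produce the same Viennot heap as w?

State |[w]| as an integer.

#0=e has no predecessor
#1=e depends on [0:e]
#2=e depends on [1:e]
#3=u depends on [2:e]
#4=b has no predecessor
sources: [0:e, 4:b]
N(rest) = Σ N(rest − s) over sources s of rest; N(one piece) = 1:
  size 1 → [3]=1  [4]=1
  size 2 → [2,3]=1  [3,4]=2
  size 3 → [1,2,3]=1  [2,3,4]=3
  first=0(e) contributes 4
  first=4(b) contributes 1
|[w]| = 5

5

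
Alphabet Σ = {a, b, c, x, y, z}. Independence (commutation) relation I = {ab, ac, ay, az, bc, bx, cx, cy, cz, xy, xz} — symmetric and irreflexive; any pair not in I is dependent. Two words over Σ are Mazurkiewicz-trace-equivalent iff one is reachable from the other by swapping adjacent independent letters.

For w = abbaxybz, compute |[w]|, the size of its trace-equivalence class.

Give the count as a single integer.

piece 0:a — minimal
piece 1:b — minimal
piece 2:b rests on {1:b}
piece 3:a rests on {0:a}
piece 4:x rests on {3:a}
piece 5:y rests on {2:b}
piece 6:b rests on {5:y}
piece 7:z rests on {6:b}
minimal pieces: {0:a, 1:b}
ways to finish when only these pieces remain (= sum over removing one remaining piece with nothing left below it):
  1 left: {4}→1  {7}→1
  2 left: {3,4}→1  {4,7}→2  {6,7}→1
  3 left: {0,3,4}→1  {3,4,7}→3  {4,6,7}→3  {5,6,7}→1
  4 left: {0,3,4,7}→4  {2,5,6,7}→1  {3,4,6,7}→6  {4,5,6,7}→4
  5 left: {0,3,4,6,7}→10  {1,2,5,6,7}→1  {2,4,5,6,7}→5  {3,4,5,6,7}→10
  6 left: {0,3,4,5,6,7}→20  {1,2,4,5,6,7}→6  {2,3,4,5,6,7}→15
  placing 0:a first → 21 extensions
  placing 1:b first → 35 extensions
total linear extensions = 56

56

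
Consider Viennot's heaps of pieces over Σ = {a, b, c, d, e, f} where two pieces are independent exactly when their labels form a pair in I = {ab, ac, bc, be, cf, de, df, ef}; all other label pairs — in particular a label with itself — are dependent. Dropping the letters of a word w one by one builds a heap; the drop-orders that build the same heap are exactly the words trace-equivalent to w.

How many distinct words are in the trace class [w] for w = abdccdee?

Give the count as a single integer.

drop 0:a onto floor
drop 1:b onto floor
drop 2:d onto {0:a, 1:b}
drop 3:c onto {2:d}
drop 4:c onto {3:c}
drop 5:d onto {4:c}
drop 6:e onto {4:c}
drop 7:e onto {6:e}
ground layer = {0:a, 1:b}
drop-orders for the pieces not yet dropped (sum over which currently-grounded one goes next):
  1 to go: {5} 1  {7} 1
  2 to go: {5,7} 2  {6,7} 1
  3 to go: {5,6,7} 3
  4 to go: {4,5,6,7} 3
  5 to go: {3,4,5,6,7} 3
  6 to go: {2,3,4,5,6,7} 3
  if 0:a drops first: 3 orders
  if 1:b drops first: 3 orders
heap linearizations: 6

6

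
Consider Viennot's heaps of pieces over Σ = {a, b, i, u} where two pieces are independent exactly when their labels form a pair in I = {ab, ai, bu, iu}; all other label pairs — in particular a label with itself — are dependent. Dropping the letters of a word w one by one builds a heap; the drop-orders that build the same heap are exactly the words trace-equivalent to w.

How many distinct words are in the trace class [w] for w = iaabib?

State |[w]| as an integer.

15

0(i) covers ∅
1(a) covers ∅
2(a) covers 1:a
3(b) covers 0:i
4(i) covers 3:b
5(b) covers 4:i
floor of heap: 0:i, 1:a
completions by unplaced set U, small U first (add the entries for U minus each lowest piece of U):
  |U|=1: {2}:1  {5}:1
  |U|=2: {1,2}:1  {2,5}:2  {4,5}:1
  |U|=3: {1,2,5}:3  {2,4,5}:3  {3,4,5}:1
  |U|=4: {0,3,4,5}:1  {1,2,4,5}:6  {2,3,4,5}:4
  start at 0(i): 10
  start at 1(a): 5
sum over floor = 15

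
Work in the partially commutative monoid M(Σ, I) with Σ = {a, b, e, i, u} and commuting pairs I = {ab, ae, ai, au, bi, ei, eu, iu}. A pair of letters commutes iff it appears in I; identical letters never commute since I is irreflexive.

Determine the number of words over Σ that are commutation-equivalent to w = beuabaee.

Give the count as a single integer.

piece 0:b — minimal
piece 1:e rests on {0:b}
piece 2:u rests on {0:b}
piece 3:a — minimal
piece 4:b rests on {1:e, 2:u}
piece 5:a rests on {3:a}
piece 6:e rests on {4:b}
piece 7:e rests on {6:e}
minimal pieces: {0:b, 3:a}
ways to finish when only these pieces remain (= sum over removing one remaining piece with nothing left below it):
  1 left: {5}→1  {7}→1
  2 left: {3,5}→1  {5,7}→2  {6,7}→1
  3 left: {3,5,7}→3  {4,6,7}→1  {5,6,7}→3
  4 left: {1,4,6,7}→1  {2,4,6,7}→1  {3,5,6,7}→6  {4,5,6,7}→4
  5 left: {1,2,4,6,7}→2  {1,4,5,6,7}→5  {2,4,5,6,7}→5  {3,4,5,6,7}→10
  6 left: {0,1,2,4,6,7}→2  {1,2,4,5,6,7}→12  {1,3,4,5,6,7}→15  {2,3,4,5,6,7}→15
  placing 0:b first → 42 extensions
  placing 3:a first → 14 extensions
total linear extensions = 56

56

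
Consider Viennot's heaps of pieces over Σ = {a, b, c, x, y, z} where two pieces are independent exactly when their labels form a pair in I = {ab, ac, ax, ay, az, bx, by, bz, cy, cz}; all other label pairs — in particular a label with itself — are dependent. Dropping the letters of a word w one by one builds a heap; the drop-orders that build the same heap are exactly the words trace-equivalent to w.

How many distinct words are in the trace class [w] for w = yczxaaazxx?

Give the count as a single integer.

360

piece 0:y — minimal
piece 1:c — minimal
piece 2:z rests on {0:y}
piece 3:x rests on {1:c, 2:z}
piece 4:a — minimal
piece 5:a rests on {4:a}
piece 6:a rests on {5:a}
piece 7:z rests on {3:x}
piece 8:x rests on {7:z}
piece 9:x rests on {8:x}
minimal pieces: {0:y, 1:c, 4:a}
ways to finish when only these pieces remain (= sum over removing one remaining piece with nothing left below it):
  1 left: {6}→1  {9}→1
  2 left: {5,6}→1  {6,9}→2  {8,9}→1
  3 left: {4,5,6}→1  {5,6,9}→3  {6,8,9}→3  {7,8,9}→1
  4 left: {3,7,8,9}→1  {4,5,6,9}→4  {5,6,8,9}→6  {6,7,8,9}→4
  5 left: {1,3,7,8,9}→1  {2,3,7,8,9}→1  {3,6,7,8,9}→5  {4,5,6,8,9}→10  {5,6,7,8,9}→10
  6 left: {0,2,3,7,8,9}→1  {1,2,3,7,8,9}→2  {1,3,6,7,8,9}→6  {2,3,6,7,8,9}→6  {3,5,6,7,8,9}→15  {4,5,6,7,8,9}→20
  7 left: {0,1,2,3,7,8,9}→3  {0,2,3,6,7,8,9}→7  {1,2,3,6,7,8,9}→14  {1,3,5,6,7,8,9}→21  {2,3,5,6,7,8,9}→21  {3,4,5,6,7,8,9}→35
  8 left: {0,1,2,3,6,7,8,9}→24  {0,2,3,5,6,7,8,9}→28  {1,2,3,5,6,7,8,9}→56  {1,3,4,5,6,7,8,9}→56  {2,3,4,5,6,7,8,9}→56
  placing 0:y first → 168 extensions
  placing 1:c first → 84 extensions
  placing 4:a first → 108 extensions
total linear extensions = 360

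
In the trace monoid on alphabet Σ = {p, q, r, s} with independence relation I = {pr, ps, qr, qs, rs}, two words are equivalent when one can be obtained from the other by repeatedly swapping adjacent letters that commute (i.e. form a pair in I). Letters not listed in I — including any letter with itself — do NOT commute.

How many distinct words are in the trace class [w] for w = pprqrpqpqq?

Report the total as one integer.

45

piece 0:p — minimal
piece 1:p rests on {0:p}
piece 2:r — minimal
piece 3:q rests on {1:p}
piece 4:r rests on {2:r}
piece 5:p rests on {3:q}
piece 6:q rests on {5:p}
piece 7:p rests on {6:q}
piece 8:q rests on {7:p}
piece 9:q rests on {8:q}
minimal pieces: {0:p, 2:r}
ways to finish when only these pieces remain (= sum over removing one remaining piece with nothing left below it):
  1 left: {4}→1  {9}→1
  2 left: {2,4}→1  {4,9}→2  {8,9}→1
  3 left: {2,4,9}→3  {4,8,9}→3  {7,8,9}→1
  4 left: {2,4,8,9}→6  {4,7,8,9}→4  {6,7,8,9}→1
  5 left: {2,4,7,8,9}→10  {4,6,7,8,9}→5  {5,6,7,8,9}→1
  6 left: {2,4,6,7,8,9}→15  {3,5,6,7,8,9}→1  {4,5,6,7,8,9}→6
  7 left: {1,3,5,6,7,8,9}→1  {2,4,5,6,7,8,9}→21  {3,4,5,6,7,8,9}→7
  8 left: {0,1,3,5,6,7,8,9}→1  {1,3,4,5,6,7,8,9}→8  {2,3,4,5,6,7,8,9}→28
  placing 0:p first → 36 extensions
  placing 2:r first → 9 extensions
total linear extensions = 45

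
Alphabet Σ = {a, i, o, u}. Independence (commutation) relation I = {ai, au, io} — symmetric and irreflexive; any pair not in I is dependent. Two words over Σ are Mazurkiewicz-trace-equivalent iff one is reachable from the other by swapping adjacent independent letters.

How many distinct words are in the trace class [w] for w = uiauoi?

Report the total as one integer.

9

#0=u has no predecessor
#1=i depends on [0:u]
#2=a has no predecessor
#3=u depends on [1:i]
#4=o depends on [2:a, 3:u]
#5=i depends on [3:u]
sources: [0:u, 2:a]
N(rest) = Σ N(rest − s) over sources s of rest; N(one piece) = 1:
  size 1 → [4]=1  [5]=1
  size 2 → [2,4]=1  [4,5]=2
  size 3 → [2,4,5]=3  [3,4,5]=2
  size 4 → [1,3,4,5]=2  [2,3,4,5]=5
  first=0(u) contributes 7
  first=2(a) contributes 2
|[w]| = 9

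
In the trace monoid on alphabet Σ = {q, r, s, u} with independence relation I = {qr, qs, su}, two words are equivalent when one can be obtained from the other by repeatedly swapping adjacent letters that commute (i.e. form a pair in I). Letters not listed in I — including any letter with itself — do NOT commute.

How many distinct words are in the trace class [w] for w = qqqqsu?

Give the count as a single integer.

0(q) covers ∅
1(q) covers 0:q
2(q) covers 1:q
3(q) covers 2:q
4(s) covers ∅
5(u) covers 3:q
floor of heap: 0:q, 4:s
completions by unplaced set U, small U first (add the entries for U minus each lowest piece of U):
  |U|=1: {4}:1  {5}:1
  |U|=2: {3,5}:1  {4,5}:2
  |U|=3: {2,3,5}:1  {3,4,5}:3
  |U|=4: {1,2,3,5}:1  {2,3,4,5}:4
  start at 0(q): 5
  start at 4(s): 1
sum over floor = 6

6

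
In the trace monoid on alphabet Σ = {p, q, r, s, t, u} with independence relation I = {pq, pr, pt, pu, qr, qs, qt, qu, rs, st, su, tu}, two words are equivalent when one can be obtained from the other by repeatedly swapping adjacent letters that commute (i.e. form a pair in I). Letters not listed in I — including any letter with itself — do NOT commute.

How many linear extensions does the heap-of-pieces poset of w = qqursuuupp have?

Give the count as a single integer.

2520

drop 0:q onto floor
drop 1:q onto {0:q}
drop 2:u onto floor
drop 3:r onto {2:u}
drop 4:s onto floor
drop 5:u onto {3:r}
drop 6:u onto {5:u}
drop 7:u onto {6:u}
drop 8:p onto {4:s}
drop 9:p onto {8:p}
ground layer = {0:q, 2:u, 4:s}
drop-orders for the pieces not yet dropped (sum over which currently-grounded one goes next):
  1 to go: {1} 1  {7} 1  {9} 1
  2 to go: {0,1} 1  {1,7} 2  {1,9} 2  {6,7} 1  {7,9} 2  {8,9} 1
  3 to go: {0,1,7} 3  {0,1,9} 3  {1,6,7} 3  {1,7,9} 6  {1,8,9} 3  {4,8,9} 1  {5,6,7} 1  {6,7,9} 3  {7,8,9} 3
  4 to go: {0,1,6,7} 6  {0,1,7,9} 12  {0,1,8,9} 6  {1,4,8,9} 4  {1,5,6,7} 4  {1,6,7,9} 12  {1,7,8,9} 12  {3,5,6,7} 1  {4,7,8,9} 4  {5,6,7,9} 4  {6,7,8,9} 6
  5 to go: {0,1,4,8,9} 10  {0,1,5,6,7} 10  {0,1,6,7,9} 30  {0,1,7,8,9} 30  {1,3,5,6,7} 5  {1,4,7,8,9} 20  {1,5,6,7,9} 20  {1,6,7,8,9} 30  {2,3,5,6,7} 1  {3,5,6,7,9} 5  {4,6,7,8,9} 10  {5,6,7,8,9} 10
  6 to go: {0,1,3,5,6,7} 15  {0,1,4,7,8,9} 60  {0,1,5,6,7,9} 60  {0,1,6,7,8,9} 90  {1,2,3,5,6,7} 6  {1,3,5,6,7,9} 30  {1,4,6,7,8,9} 60  {1,5,6,7,8,9} 60  {2,3,5,6,7,9} 6  {3,5,6,7,8,9} 15  {4,5,6,7,8,9} 20
  7 to go: {0,1,2,3,5,6,7} 21  {0,1,3,5,6,7,9} 105  {0,1,4,6,7,8,9} 210  {0,1,5,6,7,8,9} 210  {1,2,3,5,6,7,9} 42  {1,3,5,6,7,8,9} 105  {1,4,5,6,7,8,9} 140  {2,3,5,6,7,8,9} 21  {3,4,5,6,7,8,9} 35
  8 to go: {0,1,2,3,5,6,7,9} 168  {0,1,3,5,6,7,8,9} 420  {0,1,4,5,6,7,8,9} 560  {1,2,3,5,6,7,8,9} 168  {1,3,4,5,6,7,8,9} 280  {2,3,4,5,6,7,8,9} 56
  if 0:q drops first: 504 orders
  if 2:u drops first: 1260 orders
  if 4:s drops first: 756 orders
heap linearizations: 2520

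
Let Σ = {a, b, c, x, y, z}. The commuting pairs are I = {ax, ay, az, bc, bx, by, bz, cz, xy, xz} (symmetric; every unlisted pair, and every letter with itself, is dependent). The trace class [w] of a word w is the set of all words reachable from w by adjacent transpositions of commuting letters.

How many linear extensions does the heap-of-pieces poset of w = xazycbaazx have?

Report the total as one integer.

860

piece 0:x — minimal
piece 1:a — minimal
piece 2:z — minimal
piece 3:y rests on {2:z}
piece 4:c rests on {0:x, 1:a, 3:y}
piece 5:b rests on {1:a}
piece 6:a rests on {4:c, 5:b}
piece 7:a rests on {6:a}
piece 8:z rests on {3:y}
piece 9:x rests on {4:c}
minimal pieces: {0:x, 1:a, 2:z}
ways to finish when only these pieces remain (= sum over removing one remaining piece with nothing left below it):
  1 left: {7}→1  {8}→1  {9}→1
  2 left: {6,7}→1  {7,8}→2  {7,9}→2  {8,9}→2
  3 left: {5,6,7}→1  {6,7,8}→3  {6,7,9}→3  {7,8,9}→6
  4 left: {4,6,7,9}→3  {5,6,7,8}→4  {5,6,7,9}→4  {6,7,8,9}→12
  5 left: {0,4,6,7,9}→3  {4,5,6,7,9}→7  {4,6,7,8,9}→15  {5,6,7,8,9}→20
  6 left: {0,4,5,6,7,9}→10  {0,4,6,7,8,9}→18  {1,4,5,6,7,9}→7  {3,4,6,7,8,9}→15  {4,5,6,7,8,9}→42
  7 left: {0,1,4,5,6,7,9}→17  {0,3,4,6,7,8,9}→33  {0,4,5,6,7,8,9}→70  {1,4,5,6,7,8,9}→49  {2,3,4,6,7,8,9}→15  {3,4,5,6,7,8,9}→57
  8 left: {0,1,4,5,6,7,8,9}→136  {0,2,3,4,6,7,8,9}→48  {0,3,4,5,6,7,8,9}→160  {1,3,4,5,6,7,8,9}→106  {2,3,4,5,6,7,8,9}→72
  placing 0:x first → 178 extensions
  placing 1:a first → 280 extensions
  placing 2:z first → 402 extensions
total linear extensions = 860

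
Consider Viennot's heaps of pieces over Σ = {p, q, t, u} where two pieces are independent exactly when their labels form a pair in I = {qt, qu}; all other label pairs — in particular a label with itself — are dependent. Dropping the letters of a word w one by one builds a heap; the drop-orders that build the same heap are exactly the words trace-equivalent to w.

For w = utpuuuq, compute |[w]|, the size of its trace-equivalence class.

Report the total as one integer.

4

#0=u has no predecessor
#1=t depends on [0:u]
#2=p depends on [1:t]
#3=u depends on [2:p]
#4=u depends on [3:u]
#5=u depends on [4:u]
#6=q depends on [2:p]
sources: [0:u]
N(rest) = Σ N(rest − s) over sources s of rest; N(one piece) = 1:
  size 1 → [5]=1  [6]=1
  size 2 → [4,5]=1  [5,6]=2
  size 3 → [3,4,5]=1  [4,5,6]=3
  size 4 → [3,4,5,6]=4
  size 5 → [2,3,4,5,6]=4
  first=0(u) contributes 4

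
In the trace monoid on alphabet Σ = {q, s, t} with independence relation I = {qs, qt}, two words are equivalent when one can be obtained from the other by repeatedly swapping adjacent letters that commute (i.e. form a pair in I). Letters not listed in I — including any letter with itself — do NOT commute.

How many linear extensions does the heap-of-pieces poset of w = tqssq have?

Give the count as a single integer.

#0=t has no predecessor
#1=q has no predecessor
#2=s depends on [0:t]
#3=s depends on [2:s]
#4=q depends on [1:q]
sources: [0:t, 1:q]
N(rest) = Σ N(rest − s) over sources s of rest; N(one piece) = 1:
  size 1 → [3]=1  [4]=1
  size 2 → [1,4]=1  [2,3]=1  [3,4]=2
  size 3 → [0,2,3]=1  [1,3,4]=3  [2,3,4]=3
  first=0(t) contributes 6
  first=1(q) contributes 4
|[w]| = 10

10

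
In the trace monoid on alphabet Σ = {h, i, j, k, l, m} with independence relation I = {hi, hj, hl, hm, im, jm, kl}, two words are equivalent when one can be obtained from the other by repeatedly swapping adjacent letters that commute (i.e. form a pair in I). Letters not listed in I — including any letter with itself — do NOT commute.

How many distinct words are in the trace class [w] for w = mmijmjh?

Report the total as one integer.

140

drop 0:m onto floor
drop 1:m onto {0:m}
drop 2:i onto floor
drop 3:j onto {2:i}
drop 4:m onto {1:m}
drop 5:j onto {3:j}
drop 6:h onto floor
ground layer = {0:m, 2:i, 6:h}
drop-orders for the pieces not yet dropped (sum over which currently-grounded one goes next):
  1 to go: {4} 1  {5} 1  {6} 1
  2 to go: {1,4} 1  {3,5} 1  {4,5} 2  {4,6} 2  {5,6} 2
  3 to go: {0,1,4} 1  {1,4,5} 3  {1,4,6} 3  {2,3,5} 1  {3,4,5} 3  {3,5,6} 3  {4,5,6} 6
  4 to go: {0,1,4,5} 4  {0,1,4,6} 4  {1,3,4,5} 6  {1,4,5,6} 12  {2,3,4,5} 4  {2,3,5,6} 4  {3,4,5,6} 12
  5 to go: {0,1,3,4,5} 10  {0,1,4,5,6} 20  {1,2,3,4,5} 10  {1,3,4,5,6} 30  {2,3,4,5,6} 20
  if 0:m drops first: 60 orders
  if 2:i drops first: 60 orders
  if 6:h drops first: 20 orders
heap linearizations: 140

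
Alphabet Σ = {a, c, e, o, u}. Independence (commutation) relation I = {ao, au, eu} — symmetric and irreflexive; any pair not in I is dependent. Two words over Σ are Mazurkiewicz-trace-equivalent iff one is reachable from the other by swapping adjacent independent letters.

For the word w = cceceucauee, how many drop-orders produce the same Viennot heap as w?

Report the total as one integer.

piece 0:c — minimal
piece 1:c rests on {0:c}
piece 2:e rests on {1:c}
piece 3:c rests on {2:e}
piece 4:e rests on {3:c}
piece 5:u rests on {3:c}
piece 6:c rests on {4:e, 5:u}
piece 7:a rests on {6:c}
piece 8:u rests on {6:c}
piece 9:e rests on {7:a}
piece 10:e rests on {9:e}
minimal pieces: {0:c}
ways to finish when only these pieces remain (= sum over removing one remaining piece with nothing left below it):
  1 left: {8}→1  {10}→1
  2 left: {8,10}→2  {9,10}→1
  3 left: {7,9,10}→1  {8,9,10}→3
  4 left: {7,8,9,10}→4
  5 left: {6,7,8,9,10}→4
  6 left: {4,6,7,8,9,10}→4  {5,6,7,8,9,10}→4
  7 left: {4,5,6,7,8,9,10}→8
  8 left: {3,4,5,6,7,8,9,10}→8
  9 left: {2,3,4,5,6,7,8,9,10}→8
  placing 0:c first → 8 extensions

8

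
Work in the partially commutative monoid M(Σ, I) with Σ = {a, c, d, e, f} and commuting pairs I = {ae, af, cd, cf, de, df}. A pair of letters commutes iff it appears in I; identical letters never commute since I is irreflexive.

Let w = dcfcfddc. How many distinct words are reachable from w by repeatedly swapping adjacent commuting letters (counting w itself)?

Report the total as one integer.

560

0(d) covers ∅
1(c) covers ∅
2(f) covers ∅
3(c) covers 1:c
4(f) covers 2:f
5(d) covers 0:d
6(d) covers 5:d
7(c) covers 3:c
floor of heap: 0:d, 1:c, 2:f
completions by unplaced set U, small U first (add the entries for U minus each lowest piece of U):
  |U|=1: {4}:1  {6}:1  {7}:1
  |U|=2: {2,4}:1  {3,7}:1  {4,6}:2  {4,7}:2  {5,6}:1  {6,7}:2
  |U|=3: {0,5,6}:1  {1,3,7}:1  {2,4,6}:3  {2,4,7}:3  {3,4,7}:3  {3,6,7}:3  {4,5,6}:3  {4,6,7}:6  {5,6,7}:3
  |U|=4: {0,4,5,6}:4  {0,5,6,7}:4  {1,3,4,7}:4  {1,3,6,7}:4  {2,3,4,7}:6  {2,4,5,6}:6  {2,4,6,7}:12  {3,4,6,7}:12  {3,5,6,7}:6  {4,5,6,7}:12
  |U|=5: {0,2,4,5,6}:10  {0,3,5,6,7}:10  {0,4,5,6,7}:20  {1,2,3,4,7}:10  {1,3,4,6,7}:20  {1,3,5,6,7}:10  {2,3,4,6,7}:30  {2,4,5,6,7}:30  {3,4,5,6,7}:30
  |U|=6: {0,1,3,5,6,7}:20  {0,2,4,5,6,7}:60  {0,3,4,5,6,7}:60  {1,2,3,4,6,7}:60  {1,3,4,5,6,7}:60  {2,3,4,5,6,7}:90
  start at 0(d): 210
  start at 1(c): 210
  start at 2(f): 140
sum over floor = 560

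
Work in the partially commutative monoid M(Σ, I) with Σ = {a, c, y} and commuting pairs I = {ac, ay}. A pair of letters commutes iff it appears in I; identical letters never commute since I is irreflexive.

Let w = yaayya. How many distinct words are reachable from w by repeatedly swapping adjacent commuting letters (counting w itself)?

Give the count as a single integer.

20

drop 0:y onto floor
drop 1:a onto floor
drop 2:a onto {1:a}
drop 3:y onto {0:y}
drop 4:y onto {3:y}
drop 5:a onto {2:a}
ground layer = {0:y, 1:a}
drop-orders for the pieces not yet dropped (sum over which currently-grounded one goes next):
  1 to go: {4} 1  {5} 1
  2 to go: {2,5} 1  {3,4} 1  {4,5} 2
  3 to go: {0,3,4} 1  {1,2,5} 1  {2,4,5} 3  {3,4,5} 3
  4 to go: {0,3,4,5} 4  {1,2,4,5} 4  {2,3,4,5} 6
  if 0:y drops first: 10 orders
  if 1:a drops first: 10 orders
heap linearizations: 20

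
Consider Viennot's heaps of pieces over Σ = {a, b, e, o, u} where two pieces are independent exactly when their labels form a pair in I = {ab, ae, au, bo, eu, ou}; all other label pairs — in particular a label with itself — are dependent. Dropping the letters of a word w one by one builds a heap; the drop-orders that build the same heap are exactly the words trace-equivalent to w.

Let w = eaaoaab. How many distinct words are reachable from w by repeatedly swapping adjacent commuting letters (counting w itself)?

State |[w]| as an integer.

15

piece 0:e — minimal
piece 1:a — minimal
piece 2:a rests on {1:a}
piece 3:o rests on {0:e, 2:a}
piece 4:a rests on {3:o}
piece 5:a rests on {4:a}
piece 6:b rests on {0:e}
minimal pieces: {0:e, 1:a}
ways to finish when only these pieces remain (= sum over removing one remaining piece with nothing left below it):
  1 left: {5}→1  {6}→1
  2 left: {4,5}→1  {5,6}→2
  3 left: {3,4,5}→1  {4,5,6}→3
  4 left: {2,3,4,5}→1  {3,4,5,6}→4
  5 left: {0,3,4,5,6}→4  {1,2,3,4,5}→1  {2,3,4,5,6}→5
  placing 0:e first → 6 extensions
  placing 1:a first → 9 extensions
total linear extensions = 15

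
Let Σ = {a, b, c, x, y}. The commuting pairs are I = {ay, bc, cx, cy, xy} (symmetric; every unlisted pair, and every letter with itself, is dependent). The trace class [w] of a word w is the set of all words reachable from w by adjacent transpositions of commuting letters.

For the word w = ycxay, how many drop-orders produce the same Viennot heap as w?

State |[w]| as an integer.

20

piece 0:y — minimal
piece 1:c — minimal
piece 2:x — minimal
piece 3:a rests on {1:c, 2:x}
piece 4:y rests on {0:y}
minimal pieces: {0:y, 1:c, 2:x}
ways to finish when only these pieces remain (= sum over removing one remaining piece with nothing left below it):
  1 left: {3}→1  {4}→1
  2 left: {0,4}→1  {1,3}→1  {2,3}→1  {3,4}→2
  3 left: {0,3,4}→3  {1,2,3}→2  {1,3,4}→3  {2,3,4}→3
  placing 0:y first → 8 extensions
  placing 1:c first → 6 extensions
  placing 2:x first → 6 extensions
total linear extensions = 20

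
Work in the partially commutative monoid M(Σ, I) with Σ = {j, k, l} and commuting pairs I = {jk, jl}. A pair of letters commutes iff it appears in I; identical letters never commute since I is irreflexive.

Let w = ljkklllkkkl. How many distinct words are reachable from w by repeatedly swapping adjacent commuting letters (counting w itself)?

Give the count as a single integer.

11

0(l) covers ∅
1(j) covers ∅
2(k) covers 0:l
3(k) covers 2:k
4(l) covers 3:k
5(l) covers 4:l
6(l) covers 5:l
7(k) covers 6:l
8(k) covers 7:k
9(k) covers 8:k
10(l) covers 9:k
floor of heap: 0:l, 1:j
completions by unplaced set U, small U first (add the entries for U minus each lowest piece of U):
  |U|=1: {1}:1  {10}:1
  |U|=2: {1,10}:2  {9,10}:1
  |U|=3: {1,9,10}:3  {8,9,10}:1
  |U|=4: {1,8,9,10}:4  {7,8,9,10}:1
  |U|=5: {1,7,8,9,10}:5  {6,7,8,9,10}:1
  |U|=6: {1,6,7,8,9,10}:6  {5,6,7,8,9,10}:1
  |U|=7: {1,5,6,7,8,9,10}:7  {4,5,6,7,8,9,10}:1
  |U|=8: {1,4,5,6,7,8,9,10}:8  {3,4,5,6,7,8,9,10}:1
  |U|=9: {1,3,4,5,6,7,8,9,10}:9  {2,3,4,5,6,7,8,9,10}:1
  start at 0(l): 10
  start at 1(j): 1
sum over floor = 11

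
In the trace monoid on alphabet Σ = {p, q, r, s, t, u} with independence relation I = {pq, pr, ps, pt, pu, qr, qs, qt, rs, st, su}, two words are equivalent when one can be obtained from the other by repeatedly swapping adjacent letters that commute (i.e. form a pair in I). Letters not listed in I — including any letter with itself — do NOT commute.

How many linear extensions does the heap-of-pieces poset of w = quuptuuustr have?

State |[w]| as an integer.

piece 0:q — minimal
piece 1:u rests on {0:q}
piece 2:u rests on {1:u}
piece 3:p — minimal
piece 4:t rests on {2:u}
piece 5:u rests on {4:t}
piece 6:u rests on {5:u}
piece 7:u rests on {6:u}
piece 8:s — minimal
piece 9:t rests on {7:u}
piece 10:r rests on {9:t}
minimal pieces: {0:q, 3:p, 8:s}
ways to finish when only these pieces remain (= sum over removing one remaining piece with nothing left below it):
  1 left: {3}→1  {8}→1  {10}→1
  2 left: {3,8}→2  {3,10}→2  {8,10}→2  {9,10}→1
  3 left: {3,8,10}→6  {3,9,10}→3  {7,9,10}→1  {8,9,10}→3
  4 left: {3,7,9,10}→4  {3,8,9,10}→12  {6,7,9,10}→1  {7,8,9,10}→4
  5 left: {3,6,7,9,10}→5  {3,7,8,9,10}→20  {5,6,7,9,10}→1  {6,7,8,9,10}→5
  6 left: {3,5,6,7,9,10}→6  {3,6,7,8,9,10}→30  {4,5,6,7,9,10}→1  {5,6,7,8,9,10}→6
  7 left: {2,4,5,6,7,9,10}→1  {3,4,5,6,7,9,10}→7  {3,5,6,7,8,9,10}→42  {4,5,6,7,8,9,10}→7
  8 left: {1,2,4,5,6,7,9,10}→1  {2,3,4,5,6,7,9,10}→8  {2,4,5,6,7,8,9,10}→8  {3,4,5,6,7,8,9,10}→56
  9 left: {0,1,2,4,5,6,7,9,10}→1  {1,2,3,4,5,6,7,9,10}→9  {1,2,4,5,6,7,8,9,10}→9  {2,3,4,5,6,7,8,9,10}→72
  placing 0:q first → 90 extensions
  placing 3:p first → 10 extensions
  placing 8:s first → 10 extensions
total linear extensions = 110

110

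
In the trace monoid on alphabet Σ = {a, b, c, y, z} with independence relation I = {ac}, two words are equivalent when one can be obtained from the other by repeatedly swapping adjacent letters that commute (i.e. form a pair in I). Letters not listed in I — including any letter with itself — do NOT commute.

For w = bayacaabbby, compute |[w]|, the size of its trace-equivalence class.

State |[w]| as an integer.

piece 0:b — minimal
piece 1:a rests on {0:b}
piece 2:y rests on {1:a}
piece 3:a rests on {2:y}
piece 4:c rests on {2:y}
piece 5:a rests on {3:a}
piece 6:a rests on {5:a}
piece 7:b rests on {4:c, 6:a}
piece 8:b rests on {7:b}
piece 9:b rests on {8:b}
piece 10:y rests on {9:b}
minimal pieces: {0:b}
ways to finish when only these pieces remain (= sum over removing one remaining piece with nothing left below it):
  1 left: {10}→1
  2 left: {9,10}→1
  3 left: {8,9,10}→1
  4 left: {7,8,9,10}→1
  5 left: {4,7,8,9,10}→1  {6,7,8,9,10}→1
  6 left: {4,6,7,8,9,10}→2  {5,6,7,8,9,10}→1
  7 left: {3,5,6,7,8,9,10}→1  {4,5,6,7,8,9,10}→3
  8 left: {3,4,5,6,7,8,9,10}→4
  9 left: {2,3,4,5,6,7,8,9,10}→4
  placing 0:b first → 4 extensions

4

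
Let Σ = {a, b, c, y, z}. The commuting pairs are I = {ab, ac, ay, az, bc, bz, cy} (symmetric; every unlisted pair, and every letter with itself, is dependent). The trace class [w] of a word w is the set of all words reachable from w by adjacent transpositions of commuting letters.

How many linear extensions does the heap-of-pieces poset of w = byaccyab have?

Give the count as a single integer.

420

piece 0:b — minimal
piece 1:y rests on {0:b}
piece 2:a — minimal
piece 3:c — minimal
piece 4:c rests on {3:c}
piece 5:y rests on {1:y}
piece 6:a rests on {2:a}
piece 7:b rests on {5:y}
minimal pieces: {0:b, 2:a, 3:c}
ways to finish when only these pieces remain (= sum over removing one remaining piece with nothing left below it):
  1 left: {4}→1  {6}→1  {7}→1
  2 left: {2,6}→1  {3,4}→1  {4,6}→2  {4,7}→2  {5,7}→1  {6,7}→2
  3 left: {1,5,7}→1  {2,4,6}→3  {2,6,7}→3  {3,4,6}→3  {3,4,7}→3  {4,5,7}→3  {4,6,7}→6  {5,6,7}→3
  4 left: {0,1,5,7}→1  {1,4,5,7}→4  {1,5,6,7}→4  {2,3,4,6}→6  {2,4,6,7}→12  {2,5,6,7}→6  {3,4,5,7}→6  {3,4,6,7}→12  {4,5,6,7}→12
  5 left: {0,1,4,5,7}→5  {0,1,5,6,7}→5  {1,2,5,6,7}→10  {1,3,4,5,7}→10  {1,4,5,6,7}→20  {2,3,4,6,7}→30  {2,4,5,6,7}→30  {3,4,5,6,7}→30
  6 left: {0,1,2,5,6,7}→15  {0,1,3,4,5,7}→15  {0,1,4,5,6,7}→30  {1,2,4,5,6,7}→60  {1,3,4,5,6,7}→60  {2,3,4,5,6,7}→90
  placing 0:b first → 210 extensions
  placing 2:a first → 105 extensions
  placing 3:c first → 105 extensions
total linear extensions = 420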